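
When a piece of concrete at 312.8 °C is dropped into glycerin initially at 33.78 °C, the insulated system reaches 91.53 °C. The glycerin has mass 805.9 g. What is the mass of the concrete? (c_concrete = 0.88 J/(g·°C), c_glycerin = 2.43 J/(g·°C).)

m ≈ 581 g

Setting the total heat transfer to zero:
m·0.88·(91.53 − 312.8) + 805.9·2.43·(91.53 − 33.78) = 0
-194.72 m = -113094
m = -113094/-194.72 ≈ 580.8 g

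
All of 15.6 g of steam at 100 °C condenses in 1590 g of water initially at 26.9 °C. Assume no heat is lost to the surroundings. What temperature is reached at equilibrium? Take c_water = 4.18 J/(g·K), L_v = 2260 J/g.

Taking heat into each body as positive, Σ m c ΔT = 0:
steam→water at 100 °C releases m L_v = 15.6×2260 = 35256; condensate cools 100→T: 15.6×4.18×(T − 100) = 65.21(T − 100); original water: 6646.2(T − 26.9)
6711.4 T = 35256 + 6520.8 + 178783 = 220560
T ≈ 32.86 °C, under the boiling point, so the assumption holds.

T_f ≈ 32.9 °C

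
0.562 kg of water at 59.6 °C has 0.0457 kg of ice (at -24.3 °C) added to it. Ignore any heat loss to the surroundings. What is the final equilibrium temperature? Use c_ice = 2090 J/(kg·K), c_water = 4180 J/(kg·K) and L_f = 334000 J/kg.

T_f ≈ 48.2 °C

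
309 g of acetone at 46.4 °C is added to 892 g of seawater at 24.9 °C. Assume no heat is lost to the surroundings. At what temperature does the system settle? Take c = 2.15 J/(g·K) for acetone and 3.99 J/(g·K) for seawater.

T_f ≈ 28.3 °C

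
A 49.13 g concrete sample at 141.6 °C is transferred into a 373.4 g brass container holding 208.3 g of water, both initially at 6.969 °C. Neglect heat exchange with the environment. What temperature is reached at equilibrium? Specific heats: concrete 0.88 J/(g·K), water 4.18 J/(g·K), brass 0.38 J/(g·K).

T_f ≈ 12.5 °C

Taking heat into each body as positive, Σ m c ΔT = 0:
49.13·0.88·(T − 141.6) + 208.3·4.18·(T − 6.969) + 373.4·0.38·(T − 6.969) = 0
43.23(T − 141.6) + 870.69(T − 6.969) + 141.89(T − 6.969) = 0
(43.23 + 870.69 + 141.89) T = 43.23·141.6 + 870.69·6.969 + 141.89·6.969
T ≈ 12.48 °C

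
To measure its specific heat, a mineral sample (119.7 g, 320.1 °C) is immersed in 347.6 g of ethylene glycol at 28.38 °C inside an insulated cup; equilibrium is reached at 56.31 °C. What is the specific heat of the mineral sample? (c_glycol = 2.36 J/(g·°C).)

Heat lost by the mineral sample = heat gained by the glycol:
119.7×c×(320.1 − 56.31) = 347.6×2.36×(56.31 − 28.38)
31576 c = 22912  ⇒  c ≈ 0.7256 J/(g·°C)

c ≈ 0.726 J/(g·°C)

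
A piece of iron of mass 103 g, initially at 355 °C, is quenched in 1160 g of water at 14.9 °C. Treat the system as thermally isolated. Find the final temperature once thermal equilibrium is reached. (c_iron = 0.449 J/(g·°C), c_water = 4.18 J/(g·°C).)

T_f ≈ 18.1 °C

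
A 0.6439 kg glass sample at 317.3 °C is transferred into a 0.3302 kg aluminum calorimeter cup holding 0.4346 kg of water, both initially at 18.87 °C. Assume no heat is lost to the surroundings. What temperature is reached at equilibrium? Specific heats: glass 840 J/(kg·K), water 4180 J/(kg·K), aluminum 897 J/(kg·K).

Taking heat into each body as positive, Σ m c ΔT = 0:
0.6439×840×(T − 317.3) + 0.4346×4180×(T − 18.87) + 0.3302×897×(T − 18.87) = 0
540.88(T − 317.3) + 1816.6(T − 18.87) + 296.19(T − 18.87) = 0
2653.7 T = 211489
T = 211489/2653.7 ≈ 79.70 °C

T_f ≈ 79.7 °C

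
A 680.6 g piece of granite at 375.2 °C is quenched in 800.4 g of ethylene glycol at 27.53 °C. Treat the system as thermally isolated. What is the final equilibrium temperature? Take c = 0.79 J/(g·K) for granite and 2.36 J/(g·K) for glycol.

T_f ≈ 104.6 °C

Taking heat into each body as positive, Σ m c ΔT = 0:
680.6×0.79×(T − 375.2) + 800.4×2.36×(T − 27.53) = 0
537.67(T − 375.2) + 1888.9(T − 27.53) = 0
(537.67 + 1888.9) T = 537.67×375.2 + 1888.9×27.53
T = 253738/2426.6 ≈ 104.56 °C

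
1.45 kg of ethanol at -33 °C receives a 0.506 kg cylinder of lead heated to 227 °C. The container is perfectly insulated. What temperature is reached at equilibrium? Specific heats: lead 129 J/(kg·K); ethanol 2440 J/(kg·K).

T_f ≈ -28.3 °C

Setting the total heat transfer to zero:
0.506×129×(T − 227) + 1.45×2440×(T − (-33)) = 0
(65.27 + 3538) T = 65.27×227 + 3538×(-33)
T ≈ -28.29 °C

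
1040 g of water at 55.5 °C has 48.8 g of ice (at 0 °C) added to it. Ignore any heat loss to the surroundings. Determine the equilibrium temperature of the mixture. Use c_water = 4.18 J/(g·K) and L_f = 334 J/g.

T_f ≈ 49.4 °C

Let T be the final temperature. ΣQ_i = 0:
fusion: m_ice L_f = 48.8·334 = 16299; meltwater 0→T: 48.8·4.18·T = 203.98 T; water: 4347.2(T − 55.5)
4551.2 T = 241270 − 16299 = 224970
T ≈ 49.43 °C — above 0 °C, consistent with complete melting.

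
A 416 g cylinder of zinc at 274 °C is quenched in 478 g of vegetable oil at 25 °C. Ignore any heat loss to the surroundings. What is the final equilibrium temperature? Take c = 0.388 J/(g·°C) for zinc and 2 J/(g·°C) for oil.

T_f ≈ 61.0 °C

With ΣQ=0 the equilibrium temperature is the m·c-weighted mean:
T_f = (161.41·274 + 956·25) / (161.41 + 956)
    = 68126 / 1117.4 ≈ 60.97 °C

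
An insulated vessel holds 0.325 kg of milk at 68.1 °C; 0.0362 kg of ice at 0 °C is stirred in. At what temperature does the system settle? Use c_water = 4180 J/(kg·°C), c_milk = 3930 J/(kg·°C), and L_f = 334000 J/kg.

Net heat exchanged in the isolated system is zero:
latent heat to melt: 0.0362×334000 = 12091; meltwater 0→T: 0.0362×4180×T = 151.32 T; milk cools: 0.325×3930×(T − 68.1) = 1277.2(T − 68.1)
1428.6 T = 86981 − 12091 = 74890
T ≈ 52.42 °C (positive, so assuming full melt was valid).

T_f ≈ 52.4 °C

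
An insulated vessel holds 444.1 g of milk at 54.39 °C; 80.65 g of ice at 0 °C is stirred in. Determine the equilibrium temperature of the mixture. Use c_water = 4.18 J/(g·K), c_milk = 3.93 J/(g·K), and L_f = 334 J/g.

T_f ≈ 32.6 °C

Setting the total heat transfer to zero:
melt ice: 80.65×334 = 26937
  meltwater 0→T: 80.65×4.18×T = 337.12 T
  milk: 1745.3(T − 54.39)
2082.4 T = 94928 − 26937 = 67990
T ≈ 32.65 °C (positive, so assuming full melt was valid).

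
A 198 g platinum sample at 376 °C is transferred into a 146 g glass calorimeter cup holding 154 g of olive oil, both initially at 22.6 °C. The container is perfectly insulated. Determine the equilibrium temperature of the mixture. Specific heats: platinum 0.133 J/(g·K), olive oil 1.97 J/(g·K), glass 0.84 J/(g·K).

T_f ≈ 43.2 °C

Let T be the final temperature. ΣQ_i = 0:
198·0.133·(T − 376) + 154·1.97·(T − 22.6) + 146·0.84·(T − 22.6) = 0
452.35 T = 19530
T = 19530/452.35 ≈ 43.17 °C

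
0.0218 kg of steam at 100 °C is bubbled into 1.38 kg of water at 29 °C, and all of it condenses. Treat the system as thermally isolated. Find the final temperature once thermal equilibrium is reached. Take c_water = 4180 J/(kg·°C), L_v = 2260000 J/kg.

T_f ≈ 38.5 °C

Heat gained plus heat lost sum to zero:
steam→water at 100 °C releases m L_v = 0.0218×2260000 = 49268; condensate cools 100→T: 0.0218×4180×(T − 100) = 91.12(T − 100); water warms: 1.38×4180×(T − 29) = 5768.4(T − 29)
5859.5 T = 49268 + 9112.4 + 167284 = 225664
T ≈ 38.51 °C (< 100 °C, so full condensation is consistent).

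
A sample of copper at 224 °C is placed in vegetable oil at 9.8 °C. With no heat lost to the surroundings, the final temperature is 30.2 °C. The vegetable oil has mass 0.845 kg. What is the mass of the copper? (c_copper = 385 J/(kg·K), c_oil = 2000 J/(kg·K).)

|Q_copper| = |Q_oil|:
m·385·(224 − 30.2) = 0.845·2000·(30.2 − 9.8)
74613 m = 34476  ⇒  m ≈ 0.4621 kg

m ≈ 0.462 kg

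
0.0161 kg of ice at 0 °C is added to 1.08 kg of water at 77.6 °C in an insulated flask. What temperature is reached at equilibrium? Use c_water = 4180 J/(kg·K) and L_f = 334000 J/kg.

Heat gained plus heat lost sum to zero:
latent heat to melt: 0.0161×334000 = 5377.4; meltwater 0→T: 0.0161×4180×T = 67.3 T; water: 4514.4(T − 77.6)
4581.7 T = 350317 − 5377.4 = 344940
T ≈ 75.29 °C (positive, so assuming full melt was valid).

T_f ≈ 75.3 °C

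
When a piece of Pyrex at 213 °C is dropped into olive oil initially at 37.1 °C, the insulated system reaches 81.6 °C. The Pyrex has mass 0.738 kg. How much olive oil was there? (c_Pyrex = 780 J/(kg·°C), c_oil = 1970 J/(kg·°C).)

m ≈ 0.863 kg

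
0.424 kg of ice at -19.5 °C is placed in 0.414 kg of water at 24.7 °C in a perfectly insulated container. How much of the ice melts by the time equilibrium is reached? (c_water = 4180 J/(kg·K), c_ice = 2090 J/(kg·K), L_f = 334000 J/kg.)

m_melted ≈ 0.0762 kg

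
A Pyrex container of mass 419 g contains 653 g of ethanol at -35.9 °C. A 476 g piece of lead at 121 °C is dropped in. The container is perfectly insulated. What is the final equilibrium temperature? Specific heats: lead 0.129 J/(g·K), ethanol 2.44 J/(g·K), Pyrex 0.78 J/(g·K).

T_f ≈ -31.0 °C

Net heat exchanged in the isolated system is zero:
476×0.129×(T − 121) + 653×2.44×(T − (-35.9)) + 419×0.78×(T − (-35.9)) = 0
61.4(T − 121) + 1593.3(T − (-35.9)) + 326.82(T − (-35.9)) = 0
1981.5 T = -61503
T = -61503/1981.5 ≈ -31.04 °C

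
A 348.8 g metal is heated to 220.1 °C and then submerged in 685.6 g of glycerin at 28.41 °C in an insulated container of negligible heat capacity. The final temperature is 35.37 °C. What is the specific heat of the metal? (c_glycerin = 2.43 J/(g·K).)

m_s c (T_s − T_f) = m_glycerin c_glycerin (T_f − T_0):
348.8·c·(220.1 − 35.37) = 685.6·2.43·(35.37 − 28.41)
64434 c = 11595  ⇒  c ≈ 0.18 J/(g·K)

c ≈ 0.18 J/(g·K)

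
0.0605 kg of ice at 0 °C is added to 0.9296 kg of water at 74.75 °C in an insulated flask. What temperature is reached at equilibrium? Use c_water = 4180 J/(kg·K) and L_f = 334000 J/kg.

T_f ≈ 65.3 °C

Conservation of energy gives ΣQ = 0:
fusion: m_ice L_f = 0.0605·334000 = 20207
  warm the meltwater: 252.89 T
  water cools: 0.9296·4180·(T − 74.75) = 3885.7(T − 74.75)
4138.6 T = 290458 − 20207 = 270251
T ≈ 65.30 °C (positive, so assuming full melt was valid).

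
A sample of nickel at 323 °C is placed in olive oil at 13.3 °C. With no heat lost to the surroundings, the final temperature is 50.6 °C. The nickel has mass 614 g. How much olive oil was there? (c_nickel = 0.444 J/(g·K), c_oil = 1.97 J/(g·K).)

m ≈ 1010 g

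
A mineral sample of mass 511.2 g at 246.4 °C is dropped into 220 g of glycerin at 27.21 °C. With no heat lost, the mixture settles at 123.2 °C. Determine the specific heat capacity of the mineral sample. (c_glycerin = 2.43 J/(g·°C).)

Heat lost by the mineral sample = heat gained by the glycerin:
511.2×c×(246.4 − 123.2) = 220×2.43×(123.2 − 27.21)
62980 c = 51316  ⇒  c ≈ 0.8148 J/(g·°C)

c ≈ 0.815 J/(g·°C)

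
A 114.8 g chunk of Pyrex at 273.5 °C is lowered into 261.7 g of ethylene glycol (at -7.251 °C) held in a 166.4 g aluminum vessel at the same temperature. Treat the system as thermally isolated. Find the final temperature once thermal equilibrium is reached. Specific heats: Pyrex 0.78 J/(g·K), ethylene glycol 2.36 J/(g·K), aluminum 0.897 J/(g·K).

Taking heat into each body as positive, Σ m c ΔT = 0:
114.8×0.78×(T − 273.5) + 261.7×2.36×(T − (-7.251)) + 166.4×0.897×(T − (-7.251)) = 0
89.54(T − 273.5) + 617.61(T − (-7.251)) + 149.26(T − (-7.251)) = 0
856.42 T = 18930
T ≈ 22.10 °C

T_f ≈ 22.1 °C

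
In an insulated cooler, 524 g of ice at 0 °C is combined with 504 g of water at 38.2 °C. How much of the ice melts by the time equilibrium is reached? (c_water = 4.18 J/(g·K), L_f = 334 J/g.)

m_melted ≈ 241 g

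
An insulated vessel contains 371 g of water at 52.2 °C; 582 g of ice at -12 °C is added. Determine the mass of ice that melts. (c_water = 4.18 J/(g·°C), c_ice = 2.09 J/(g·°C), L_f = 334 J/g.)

m_melted ≈ 199 g

Cooling the water to 0 °C releases 371×4.18×52.2 = 80951 J.
Warming the ice to 0 °C takes 582×2.09×12 = 14597 J, leaving 66354 J for melting.
To melt every bit of ice: 582×334 = 194388 J.
That's not enough to melt it all — equilibrium is at 0 °C with ice remaining.
m_melted×334 = 66354  ⇒  m_melted ≈ 198.7 g.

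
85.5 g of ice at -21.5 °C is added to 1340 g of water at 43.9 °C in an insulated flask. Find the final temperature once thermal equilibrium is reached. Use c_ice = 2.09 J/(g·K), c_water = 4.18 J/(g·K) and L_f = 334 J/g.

T_f ≈ 35.8 °C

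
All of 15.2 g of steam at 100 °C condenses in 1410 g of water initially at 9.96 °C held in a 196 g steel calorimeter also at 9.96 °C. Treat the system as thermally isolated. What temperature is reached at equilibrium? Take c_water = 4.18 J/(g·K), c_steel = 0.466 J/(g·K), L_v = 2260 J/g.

T_f ≈ 16.6 °C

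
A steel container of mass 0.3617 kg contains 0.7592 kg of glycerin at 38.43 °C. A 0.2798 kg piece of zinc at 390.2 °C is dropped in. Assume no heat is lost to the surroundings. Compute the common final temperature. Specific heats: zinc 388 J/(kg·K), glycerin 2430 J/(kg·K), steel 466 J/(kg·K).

Net heat exchanged in the isolated system is zero:
0.2798·388·(T − 390.2) + 0.7592·2430·(T − 38.43) + 0.3617·466·(T − 38.43) = 0
2122 T = 119736
T = 119736/2122 ≈ 56.43 °C

T_f ≈ 56.4 °C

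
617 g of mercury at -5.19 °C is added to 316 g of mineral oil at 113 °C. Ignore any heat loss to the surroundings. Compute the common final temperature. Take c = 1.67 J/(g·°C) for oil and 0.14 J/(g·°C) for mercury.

T_f ≈ 96.4 °C

T_f = Σ m_i c_i T_i / Σ m_i c_i:
T_f = (527.72×113 + 86.38×(-5.19)) / (527.72 + 86.38)
    = 59184 / 614.1 ≈ 96.38 °C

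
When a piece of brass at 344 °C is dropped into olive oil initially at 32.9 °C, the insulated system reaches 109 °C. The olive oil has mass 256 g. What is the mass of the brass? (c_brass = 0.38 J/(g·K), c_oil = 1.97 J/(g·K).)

m ≈ 430 g

Heat lost by the brass = heat gained by the oil:
m×0.38×(344 − 109) = 256×1.97×(109 − 32.9)
89.3 m = 38379  ⇒  m ≈ 429.8 g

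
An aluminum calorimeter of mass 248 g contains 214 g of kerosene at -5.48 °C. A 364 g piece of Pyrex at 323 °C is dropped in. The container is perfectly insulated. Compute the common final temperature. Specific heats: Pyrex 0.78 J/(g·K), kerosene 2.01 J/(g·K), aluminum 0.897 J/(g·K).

T_f ≈ 94.1 °C

Let T be the final temperature. ΣQ_i = 0:
364*0.78*(T − 323) + 214*2.01*(T − (-5.48)) + 248*0.897*(T − (-5.48)) = 0
283.92(T − 323) + 430.14(T − (-5.48)) + 222.46(T − (-5.48)) = 0
(283.92 + 430.14 + 222.46) T = 283.92*323 + 430.14*(-5.48) + 222.46*(-5.48)
T = 88130 / 936.52 = 94.1 °C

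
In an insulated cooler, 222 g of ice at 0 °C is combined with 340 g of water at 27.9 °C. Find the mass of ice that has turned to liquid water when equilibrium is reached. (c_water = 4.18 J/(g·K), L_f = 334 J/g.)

m_melted ≈ 119 g

Heat available from the water dropping to 0 °C: 340·4.18·27.9 = 39651 J.
Fully melting the ice requires m_ice L_f = 222·334 = 74148 J.
That's not enough to melt it all — equilibrium is at 0 °C with ice remaining.
m_melt = 39651 / L_f = 118.7 g.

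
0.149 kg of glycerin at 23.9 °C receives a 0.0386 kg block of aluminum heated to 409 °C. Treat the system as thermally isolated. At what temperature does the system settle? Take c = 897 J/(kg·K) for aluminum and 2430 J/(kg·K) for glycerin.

T_f ≈ 57.5 °C

Taking heat into each body as positive, Σ m c ΔT = 0:
0.0386×897×(T − 409) + 0.149×2430×(T − 23.9) = 0
396.69 T = 22815
T = 22815 / 396.69 = 57.5 °C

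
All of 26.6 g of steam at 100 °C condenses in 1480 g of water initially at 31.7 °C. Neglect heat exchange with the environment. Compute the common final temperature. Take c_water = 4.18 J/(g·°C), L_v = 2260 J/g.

Net heat exchanged in the isolated system is zero:
condense steam: −26.6·2260 = −60116
  condensate cools 100→T: 26.6·4.18·(T − 100) = 111.19(T − 100)
  original water: 6186.4(T − 31.7)
6297.6 T = 60116 + 11119 + 196109 = 267344
T ≈ 42.45 °C, under the boiling point, so the assumption holds.

T_f ≈ 42.5 °C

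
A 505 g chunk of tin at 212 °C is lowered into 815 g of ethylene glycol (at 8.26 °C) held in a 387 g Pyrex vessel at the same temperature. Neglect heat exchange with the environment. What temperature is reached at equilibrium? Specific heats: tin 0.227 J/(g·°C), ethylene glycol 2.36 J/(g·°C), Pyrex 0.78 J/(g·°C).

T_f ≈ 18.2 °C

Heat gained plus heat lost sum to zero:
505*0.227*(T − 212) + 815*2.36*(T − 8.26) + 387*0.78*(T − 8.26) = 0
2339.9 T = 42683
T = 42683 / 2339.9 = 18.2 °C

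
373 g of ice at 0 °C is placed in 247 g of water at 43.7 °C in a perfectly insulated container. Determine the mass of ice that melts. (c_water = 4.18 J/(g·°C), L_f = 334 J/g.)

m_melted ≈ 135 g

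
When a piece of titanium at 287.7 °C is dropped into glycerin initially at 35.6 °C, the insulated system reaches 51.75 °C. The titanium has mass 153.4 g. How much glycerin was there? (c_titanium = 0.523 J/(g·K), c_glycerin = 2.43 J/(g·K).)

m ≈ 482 g

Heat lost by the titanium = heat gained by the glycerin:
153.4·0.523·(287.7 − 51.75) = m·2.43·(51.75 − 35.6)
39.24 m = 18930  ⇒  m ≈ 482.4 g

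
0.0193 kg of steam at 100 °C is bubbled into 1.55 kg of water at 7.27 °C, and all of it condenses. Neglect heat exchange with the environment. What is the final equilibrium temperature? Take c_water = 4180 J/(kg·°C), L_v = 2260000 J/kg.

T_f ≈ 15.1 °C

Energy conservation, ΣQ = 0:
steam→water at 100 °C releases m L_v = 0.0193×2260000 = 43618; condensate cools 100→T: 0.0193×4180×(T − 100) = 80.67(T − 100); water warms: 1.55×4180×(T − 7.27) = 6479(T − 7.27)
6559.7 T = 43618 + 8067.4 + 47102 = 98788
T ≈ 15.06 °C (< 100 °C, so full condensation is consistent).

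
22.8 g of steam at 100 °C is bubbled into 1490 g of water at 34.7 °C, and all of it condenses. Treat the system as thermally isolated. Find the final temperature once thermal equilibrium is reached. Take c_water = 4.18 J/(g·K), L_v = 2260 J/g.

Energy balance with sensible and latent terms:
latent heat released on condensation: 22.8·2260 = 51528
  condensate cools 100→T: 22.8·4.18·(T − 100) = 95.3(T − 100)
  original water: 6228.2(T − 34.7)
6323.5 T = 51528 + 9530.4 + 216119 = 277177
T ≈ 43.83 °C (< 100 °C, so full condensation is consistent).

T_f ≈ 43.8 °C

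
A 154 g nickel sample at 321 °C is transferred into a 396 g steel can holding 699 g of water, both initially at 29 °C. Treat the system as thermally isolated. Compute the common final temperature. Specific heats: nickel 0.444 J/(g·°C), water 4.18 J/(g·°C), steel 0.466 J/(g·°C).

Conservation of energy gives ΣQ = 0:
154×0.444×(T − 321) + 699×4.18×(T − 29) + 396×0.466×(T − 29) = 0
(68.38 + 2921.8 + 184.54) T = 68.38×321 + 2921.8×29 + 184.54×29
T ≈ 35.29 °C

T_f ≈ 35.3 °C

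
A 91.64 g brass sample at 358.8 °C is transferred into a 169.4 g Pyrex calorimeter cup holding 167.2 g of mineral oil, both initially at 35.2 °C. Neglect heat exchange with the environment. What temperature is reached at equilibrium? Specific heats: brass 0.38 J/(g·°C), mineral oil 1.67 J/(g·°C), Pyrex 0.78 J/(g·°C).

T_f ≈ 60.5 °C

Taking heat into each body as positive, Σ m c ΔT = 0:
91.64*0.38*(T − 358.8) + 167.2*1.67*(T − 35.2) + 169.4*0.78*(T − 35.2) = 0
446.18 T = 26974
T ≈ 60.46 °C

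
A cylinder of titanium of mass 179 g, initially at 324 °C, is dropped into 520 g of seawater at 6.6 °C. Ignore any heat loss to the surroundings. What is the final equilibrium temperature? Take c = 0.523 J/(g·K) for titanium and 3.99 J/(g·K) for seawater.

T_f ≈ 20.3 °C

With ΣQ=0 the equilibrium temperature is the m·c-weighted mean:
T_f = (93.62*324 + 2074.8*6.6) / (93.62 + 2074.8)
    = 44026 / 2168.4 ≈ 20.30 °C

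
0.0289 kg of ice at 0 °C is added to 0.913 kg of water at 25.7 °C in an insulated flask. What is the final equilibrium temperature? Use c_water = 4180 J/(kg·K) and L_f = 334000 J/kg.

Heat gained plus heat lost sum to zero:
latent heat to melt: 0.0289×334000 = 9652.6; meltwater 0→T: 0.0289×4180×T = 120.8 T; water cools: 0.913×4180×(T − 25.7) = 3816.3(T − 25.7)
3937.1 T = 98080 − 9652.6 = 88427
T ≈ 22.46 °C. Since T > 0 °C, the all-ice-melts assumption holds.

T_f ≈ 22.5 °C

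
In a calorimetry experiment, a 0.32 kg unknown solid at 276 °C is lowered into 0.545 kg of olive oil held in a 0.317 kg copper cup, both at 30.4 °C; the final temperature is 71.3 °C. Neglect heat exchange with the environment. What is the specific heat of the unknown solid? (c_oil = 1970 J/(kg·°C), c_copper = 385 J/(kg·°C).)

c ≈ 747 J/(kg·°C)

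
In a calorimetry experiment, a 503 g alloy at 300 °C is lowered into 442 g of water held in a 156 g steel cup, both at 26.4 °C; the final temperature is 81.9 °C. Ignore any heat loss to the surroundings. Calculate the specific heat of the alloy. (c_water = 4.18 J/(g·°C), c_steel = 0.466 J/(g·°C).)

c ≈ 0.971 J/(g·°C)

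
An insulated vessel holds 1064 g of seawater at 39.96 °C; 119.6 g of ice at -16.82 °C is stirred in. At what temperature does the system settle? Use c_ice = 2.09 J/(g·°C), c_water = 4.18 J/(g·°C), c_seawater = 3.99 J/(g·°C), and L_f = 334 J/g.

Net heat exchanged in the isolated system is zero:
ice -16.82→0 °C: 119.6·2.09·16.82 = 4204.4; latent heat to melt: 119.6·334 = 39946; meltwater 0→T: 119.6·4.18·T = 499.93 T; seawater cools: 1064·3.99·(T − 39.96) = 4245.4(T − 39.96)
4745.3 T = 169645 − 44151 = 125494
T ≈ 26.45 °C. Since T > 0 °C, the all-ice-melts assumption holds.

T_f ≈ 26.4 °C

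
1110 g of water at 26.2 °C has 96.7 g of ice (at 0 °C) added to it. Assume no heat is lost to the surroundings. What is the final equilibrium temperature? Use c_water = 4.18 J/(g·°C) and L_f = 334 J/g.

Heat gained plus heat lost sum to zero:
latent heat to melt: 96.7·334 = 32298; meltwater 0→T: 96.7·4.18·T = 404.21 T; water: 4639.8(T − 26.2)
5044 T = 121563 − 32298 = 89265
T ≈ 17.70 °C (positive, so assuming full melt was valid).

T_f ≈ 17.7 °C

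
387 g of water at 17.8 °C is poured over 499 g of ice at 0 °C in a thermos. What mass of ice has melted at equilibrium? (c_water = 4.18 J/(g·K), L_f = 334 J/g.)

m_melted ≈ 86.2 g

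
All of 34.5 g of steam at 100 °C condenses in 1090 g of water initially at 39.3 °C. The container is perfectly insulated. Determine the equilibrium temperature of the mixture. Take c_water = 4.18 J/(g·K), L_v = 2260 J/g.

T_f ≈ 57.8 °C

Let T be the final temperature. ΣQ_i = 0:
steam→water at 100 °C releases m L_v = 34.5×2260 = 77970
  condensed water 100 °C→T: 144.21(T − 100)
  water warms: 1090×4.18×(T − 39.3) = 4556.2(T − 39.3)
4700.4 T = 77970 + 14421 + 179059 = 271450
T ≈ 57.75 °C (< 100 °C, so full condensation is consistent).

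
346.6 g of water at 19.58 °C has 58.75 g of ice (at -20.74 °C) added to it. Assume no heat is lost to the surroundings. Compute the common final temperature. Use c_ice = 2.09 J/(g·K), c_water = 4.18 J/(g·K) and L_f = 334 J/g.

T_f ≈ 3.7 °C

Energy balance with sensible and latent terms:
warm ice to 0 °C: 58.75·2.09·(0 − (-20.74)) = 2546.6
  latent heat to melt: 58.75·334 = 19622
  warm the meltwater: 245.57 T
  water cools: 346.6·4.18·(T − 19.58) = 1448.8(T − 19.58)
1694.4 T = 28367 − 22169 = 6198.2
T ≈ 3.66 °C — above 0 °C, consistent with complete melting.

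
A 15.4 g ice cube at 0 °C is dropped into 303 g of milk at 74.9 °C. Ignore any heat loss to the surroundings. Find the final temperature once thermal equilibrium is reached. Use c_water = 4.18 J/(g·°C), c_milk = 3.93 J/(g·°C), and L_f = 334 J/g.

Conservation of energy gives ΣQ = 0:
fusion: m_ice L_f = 15.4·334 = 5143.6
  warm the meltwater: 64.37 T
  milk: 1190.8(T − 74.9)
1255.2 T = 89190 − 5143.6 = 84047
T ≈ 66.96 °C — above 0 °C, consistent with complete melting.

T_f ≈ 67.0 °C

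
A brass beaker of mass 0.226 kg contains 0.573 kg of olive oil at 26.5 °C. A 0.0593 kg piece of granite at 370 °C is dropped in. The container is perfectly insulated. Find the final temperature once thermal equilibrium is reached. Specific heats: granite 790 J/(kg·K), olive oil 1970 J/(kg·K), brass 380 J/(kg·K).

T_f ≈ 39.3 °C

T_f is the heat-capacity-weighted average of the initial temperatures:
T_f = (46.85·370 + 1128.8·26.5 + 85.88·26.5) / (46.85 + 1128.8 + 85.88)
    = 49523 / 1261.5 ≈ 39.26 °C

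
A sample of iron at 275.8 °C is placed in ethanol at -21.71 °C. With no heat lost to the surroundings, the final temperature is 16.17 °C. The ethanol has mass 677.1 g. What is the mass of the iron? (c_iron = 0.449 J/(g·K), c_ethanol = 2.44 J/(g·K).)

m ≈ 537 g

|Q_iron| = |Q_ethanol|:
m·0.449·(275.8 − 16.17) = 677.1·2.44·(16.17 − (-21.71))
116.57 m = 62582  ⇒  m ≈ 536.8 g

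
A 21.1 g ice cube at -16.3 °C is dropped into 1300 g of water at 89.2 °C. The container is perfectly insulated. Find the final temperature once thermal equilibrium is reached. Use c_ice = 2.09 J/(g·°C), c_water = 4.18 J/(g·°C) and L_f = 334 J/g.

T_f ≈ 86.4 °C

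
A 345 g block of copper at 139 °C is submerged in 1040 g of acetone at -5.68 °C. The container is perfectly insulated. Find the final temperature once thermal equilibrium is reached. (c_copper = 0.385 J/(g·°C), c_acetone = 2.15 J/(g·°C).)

Let T be the final temperature. ΣQ_i = 0:
345·0.385·(T − 139) + 1040·2.15·(T − (-5.68)) = 0
2368.8 T = 5762.2
T = 5762.2 / 2368.8 = 2.43 °C

T_f ≈ 2.4 °C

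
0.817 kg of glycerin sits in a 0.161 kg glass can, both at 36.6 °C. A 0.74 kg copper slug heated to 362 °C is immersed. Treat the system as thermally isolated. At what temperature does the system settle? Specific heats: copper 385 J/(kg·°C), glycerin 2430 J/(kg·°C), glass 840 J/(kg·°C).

T_f ≈ 75.1 °C

Energy conservation, ΣQ = 0:
0.74×385×(T − 362) + 0.817×2430×(T − 36.6) + 0.161×840×(T − 36.6) = 0
(284.9 + 1985.3 + 135.24) T = 284.9×362 + 1985.3×36.6 + 135.24×36.6
T ≈ 75.14 °C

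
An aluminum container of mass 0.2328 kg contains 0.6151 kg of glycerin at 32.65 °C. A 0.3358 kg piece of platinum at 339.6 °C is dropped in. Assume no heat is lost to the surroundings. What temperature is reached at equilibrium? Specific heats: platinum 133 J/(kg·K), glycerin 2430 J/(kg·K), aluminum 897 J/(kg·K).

T_f ≈ 40.5 °C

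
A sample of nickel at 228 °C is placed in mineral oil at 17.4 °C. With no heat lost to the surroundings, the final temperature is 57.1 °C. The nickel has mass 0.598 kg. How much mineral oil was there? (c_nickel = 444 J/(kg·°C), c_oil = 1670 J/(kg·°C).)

m ≈ 0.684 kg

Taking heat into each body as positive, Σ m c ΔT = 0:
0.598×444×(57.1 − 228) + m×1670×(57.1 − 17.4) = 0
66299 m = 45376
m = 45376/66299 ≈ 0.6844 kg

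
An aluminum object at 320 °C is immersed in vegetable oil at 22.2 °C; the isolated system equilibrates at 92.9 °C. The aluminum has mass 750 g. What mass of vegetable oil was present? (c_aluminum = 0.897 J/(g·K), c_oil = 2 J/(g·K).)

m ≈ 1080 g

Energy conservation, ΣQ = 0:
750×0.897×(92.9 − 320) + m×2×(92.9 − 22.2) = 0
141.4 m = 152782
m = 152782/141.4 ≈ 1080 g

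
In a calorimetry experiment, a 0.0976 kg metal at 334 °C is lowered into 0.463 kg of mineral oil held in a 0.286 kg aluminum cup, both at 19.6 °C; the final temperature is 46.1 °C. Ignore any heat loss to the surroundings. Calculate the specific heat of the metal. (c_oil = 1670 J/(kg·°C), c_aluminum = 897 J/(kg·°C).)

c ≈ 971 J/(kg·°C)

Setting the total heat transfer to zero:
0.0976×c×(46.1 − 334) + 0.463×1670×(46.1 − 19.6) + 0.286×897×(46.1 − 19.6) = 0
-28.1 c = -27288
c = -27288/-28.1 ≈ 971.2 J/(kg·°C)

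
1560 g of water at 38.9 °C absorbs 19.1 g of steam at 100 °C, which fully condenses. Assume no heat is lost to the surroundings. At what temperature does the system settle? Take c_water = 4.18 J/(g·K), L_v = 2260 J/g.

T_f ≈ 46.2 °C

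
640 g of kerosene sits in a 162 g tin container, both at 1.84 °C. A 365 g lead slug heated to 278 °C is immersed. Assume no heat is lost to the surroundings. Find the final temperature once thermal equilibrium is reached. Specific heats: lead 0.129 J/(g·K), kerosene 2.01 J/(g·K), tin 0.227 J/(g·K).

T_f ≈ 11.3 °C

Heat gained plus heat lost sum to zero:
365·0.129·(T − 278) + 640·2.01·(T − 1.84) + 162·0.227·(T − 1.84) = 0
(47.09 + 1286.4 + 36.77) T = 47.09·278 + 1286.4·1.84 + 36.77·1.84
T = 15524/1370.3 ≈ 11.33 °C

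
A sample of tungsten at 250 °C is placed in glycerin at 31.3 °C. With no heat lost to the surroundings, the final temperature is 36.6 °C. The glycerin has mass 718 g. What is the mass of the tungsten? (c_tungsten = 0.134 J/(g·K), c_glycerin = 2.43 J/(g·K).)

Heat lost by the tungsten = heat gained by the glycerin:
m×0.134×(250 − 36.6) = 718×2.43×(36.6 − 31.3)
28.6 m = 9247.1  ⇒  m ≈ 323.4 g

m ≈ 323 g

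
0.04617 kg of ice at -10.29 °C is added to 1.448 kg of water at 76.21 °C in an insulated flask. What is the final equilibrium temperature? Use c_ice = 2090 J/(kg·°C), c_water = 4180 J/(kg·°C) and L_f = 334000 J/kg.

Taking heat into each body as positive, Σ m c ΔT = 0:
ice -10.29→0 °C: 0.04617·2090·10.29 = 992.94
  fusion: m_ice L_f = 0.04617·334000 = 15421
  meltwater 0→T: 0.04617·4180·T = 192.99 T
  water: 6052.6(T − 76.21)
6245.6 T = 461272 − 16414 = 444858
T ≈ 71.23 °C (positive, so assuming full melt was valid).

T_f ≈ 71.2 °C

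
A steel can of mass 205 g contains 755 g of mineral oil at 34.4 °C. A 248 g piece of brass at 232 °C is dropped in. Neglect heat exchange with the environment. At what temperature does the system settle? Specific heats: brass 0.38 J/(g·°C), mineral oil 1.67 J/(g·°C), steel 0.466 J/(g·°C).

Conservation of energy gives ΣQ = 0:
248*0.38*(T − 232) + 755*1.67*(T − 34.4) + 205*0.466*(T − 34.4) = 0
94.24(T − 232) + 1260.8(T − 34.4) + 95.53(T − 34.4) = 0
1450.6 T = 68523
T = 68523/1450.6 ≈ 47.24 °C

T_f ≈ 47.2 °C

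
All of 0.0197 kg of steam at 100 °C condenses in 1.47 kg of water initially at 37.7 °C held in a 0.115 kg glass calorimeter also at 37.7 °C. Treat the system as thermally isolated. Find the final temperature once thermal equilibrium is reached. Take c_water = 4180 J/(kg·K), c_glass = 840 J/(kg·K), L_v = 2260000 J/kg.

Sum of m c ΔT and latent-heat terms is zero:
condense steam: −0.0197×2260000 = −44522; condensate cools 100→T: 0.0197×4180×(T − 100) = 82.35(T − 100); water warms: 1.47×4180×(T − 37.7) = 6144.6(T − 37.7); glass cup: 0.115×840×(T − 37.7) = 96.6(T − 37.7)
6323.5 T = 44522 + 8234.6 + 235293 = 288050
T ≈ 45.55 °C (< 100 °C, so full condensation is consistent).

T_f ≈ 45.6 °C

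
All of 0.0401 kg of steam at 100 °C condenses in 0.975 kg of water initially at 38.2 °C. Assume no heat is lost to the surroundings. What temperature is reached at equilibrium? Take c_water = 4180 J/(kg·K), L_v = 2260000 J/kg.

Heat gained plus heat lost sum to zero:
latent heat released on condensation: 0.0401·2260000 = 90626
  condensate cools 100→T: 0.0401·4180·(T − 100) = 167.62(T − 100)
  water warms: 0.975·4180·(T − 38.2) = 4075.5(T − 38.2)
4243.1 T = 90626 + 16762 + 155684 = 263072
T ≈ 62.00 °C, under the boiling point, so the assumption holds.

T_f ≈ 62.0 °C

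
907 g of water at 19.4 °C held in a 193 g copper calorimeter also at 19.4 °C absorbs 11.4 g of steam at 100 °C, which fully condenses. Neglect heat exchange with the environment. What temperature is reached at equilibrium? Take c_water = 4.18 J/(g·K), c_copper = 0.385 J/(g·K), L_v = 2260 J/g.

Setting the total heat transfer to zero:
steam→water at 100 °C releases m L_v = 11.4×2260 = 25764; condensed water 100 °C→T: 47.65(T − 100); water warms: 907×4.18×(T − 19.4) = 3791.3(T − 19.4); copper cup: 193×0.385×(T − 19.4) = 74.31(T − 19.4)
3913.2 T = 25764 + 4765.2 + 74992 = 105521
T ≈ 26.97 °C, under the boiling point, so the assumption holds.

T_f ≈ 27.0 °C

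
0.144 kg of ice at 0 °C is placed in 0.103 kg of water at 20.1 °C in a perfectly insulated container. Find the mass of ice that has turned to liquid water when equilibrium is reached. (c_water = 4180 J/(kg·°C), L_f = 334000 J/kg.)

Heat available from the water dropping to 0 °C: 0.103·4180·20.1 = 8653.9 J.
Fully melting the ice requires m_ice L_f = 0.144·334000 = 48096 J.
Since 8653.9 < 48096 J, not all the ice melts; equilibrium is at 0 °C.
Mass melted = 8653.9/334000 ≈ 0.02591 kg.

m_melted ≈ 0.0259 kg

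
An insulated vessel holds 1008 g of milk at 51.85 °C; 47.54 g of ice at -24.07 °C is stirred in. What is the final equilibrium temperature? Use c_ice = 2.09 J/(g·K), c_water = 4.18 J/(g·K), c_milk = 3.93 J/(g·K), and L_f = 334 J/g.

Sum of m c ΔT and latent-heat terms is zero:
warm ice to 0 °C: 47.54·2.09·(0 − (-24.07)) = 2391.6; melt ice: 47.54·334 = 15878; meltwater 0→T: 47.54·4.18·T = 198.72 T; milk cools: 1008·3.93·(T − 51.85) = 3961.4(T − 51.85)
4160.2 T = 205401 − 18270 = 187131
T ≈ 44.98 °C. Since T > 0 °C, the all-ice-melts assumption holds.

T_f ≈ 45.0 °C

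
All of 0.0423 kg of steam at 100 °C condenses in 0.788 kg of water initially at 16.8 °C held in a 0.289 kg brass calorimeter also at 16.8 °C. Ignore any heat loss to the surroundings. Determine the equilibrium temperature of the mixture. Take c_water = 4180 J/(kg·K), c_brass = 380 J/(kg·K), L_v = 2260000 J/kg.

T_f ≈ 47.6 °C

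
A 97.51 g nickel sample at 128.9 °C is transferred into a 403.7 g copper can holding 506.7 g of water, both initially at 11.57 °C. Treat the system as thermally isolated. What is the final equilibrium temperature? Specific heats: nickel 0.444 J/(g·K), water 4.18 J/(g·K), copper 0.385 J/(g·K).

Setting the total heat transfer to zero:
97.51·0.444·(T − 128.9) + 506.7·4.18·(T − 11.57) + 403.7·0.385·(T − 11.57) = 0
43.29(T − 128.9) + 2118(T − 11.57) + 155.42(T − 11.57) = 0
2316.7 T = 31884
T = 31884 / 2316.7 = 13.8 °C

T_f ≈ 13.8 °C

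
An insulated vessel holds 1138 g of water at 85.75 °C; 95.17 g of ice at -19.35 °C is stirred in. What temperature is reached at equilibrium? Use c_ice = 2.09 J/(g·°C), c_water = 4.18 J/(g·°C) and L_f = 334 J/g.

T_f ≈ 72.2 °C

Heat gained plus heat lost sum to zero:
warm ice to 0 °C: 95.17·2.09·(0 − (-19.35)) = 3848.8; fusion: m_ice L_f = 95.17·334 = 31787; warm the meltwater: 397.81 T; water cools: 1138·4.18·(T − 85.75) = 4756.8(T − 85.75)
5154.7 T = 407899 − 35636 = 372263
T ≈ 72.22 °C — above 0 °C, consistent with complete melting.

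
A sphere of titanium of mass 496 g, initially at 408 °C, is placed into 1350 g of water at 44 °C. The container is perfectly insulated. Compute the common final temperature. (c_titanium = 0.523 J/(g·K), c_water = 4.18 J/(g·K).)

T_f ≈ 60.0 °C

Let T be the final temperature. ΣQ_i = 0:
496·0.523·(T − 408) + 1350·4.18·(T − 44) = 0
5902.4 T = 354130
T = 354130 / 5902.4 = 60 °C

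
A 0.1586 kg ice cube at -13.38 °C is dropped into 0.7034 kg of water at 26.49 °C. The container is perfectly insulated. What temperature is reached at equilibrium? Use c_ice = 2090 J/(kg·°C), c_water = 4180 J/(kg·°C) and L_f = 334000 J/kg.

Heat gained plus heat lost sum to zero:
warm ice to 0 °C: 0.1586×2090×(0 − (-13.38)) = 4435.1; fusion: m_ice L_f = 0.1586×334000 = 52972; warm the meltwater: 662.95 T; water cools: 0.7034×4180×(T − 26.49) = 2940.2(T − 26.49)
3603.2 T = 77886 − 57408 = 20479
T ≈ 5.68 °C — above 0 °C, consistent with complete melting.

T_f ≈ 5.7 °C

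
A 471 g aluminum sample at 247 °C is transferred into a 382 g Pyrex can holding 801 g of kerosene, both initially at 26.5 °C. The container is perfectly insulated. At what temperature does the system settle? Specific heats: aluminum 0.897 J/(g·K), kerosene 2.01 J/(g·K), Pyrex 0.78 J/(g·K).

Let T be the final temperature. ΣQ_i = 0:
471·0.897·(T − 247) + 801·2.01·(T − 26.5) + 382·0.78·(T − 26.5) = 0
(422.49 + 1610 + 297.96) T = 422.49·247 + 1610·26.5 + 297.96·26.5
T = 154915 / 2330.5 = 66.5 °C

T_f ≈ 66.5 °C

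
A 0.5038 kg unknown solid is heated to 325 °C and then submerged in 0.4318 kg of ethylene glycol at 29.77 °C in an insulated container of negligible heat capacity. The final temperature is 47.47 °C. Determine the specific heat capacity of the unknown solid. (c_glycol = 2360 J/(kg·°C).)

c ≈ 129 J/(kg·°C)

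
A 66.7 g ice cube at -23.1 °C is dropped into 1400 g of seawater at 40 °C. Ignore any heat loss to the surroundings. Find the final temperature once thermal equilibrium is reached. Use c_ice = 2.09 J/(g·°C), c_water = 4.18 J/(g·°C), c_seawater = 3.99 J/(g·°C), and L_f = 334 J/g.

T_f ≈ 33.8 °C

Net heat exchanged in the isolated system is zero:
ice -23.1→0 °C: 66.7×2.09×23.1 = 3220.2; fusion: m_ice L_f = 66.7×334 = 22278; warm the meltwater: 278.81 T; seawater cools: 1400×3.99×(T − 40) = 5586(T − 40)
5864.8 T = 223440 − 25498 = 197942
T ≈ 33.75 °C. Since T > 0 °C, the all-ice-melts assumption holds.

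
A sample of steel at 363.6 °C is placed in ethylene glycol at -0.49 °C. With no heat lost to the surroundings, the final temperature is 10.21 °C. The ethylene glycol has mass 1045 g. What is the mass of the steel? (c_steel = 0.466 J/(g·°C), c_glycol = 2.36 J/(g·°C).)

m ≈ 160 g

Net heat exchanged in the isolated system is zero:
m×0.466×(10.21 − 363.6) + 1045×2.36×(10.21 − (-0.49)) = 0
-164.68 m = -26388
m = -26388/-164.68 ≈ 160.2 g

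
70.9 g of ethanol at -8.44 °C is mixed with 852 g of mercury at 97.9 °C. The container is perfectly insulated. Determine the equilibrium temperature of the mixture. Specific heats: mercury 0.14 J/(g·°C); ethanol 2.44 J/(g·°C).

Net heat exchanged in the isolated system is zero:
852×0.14×(T − 97.9) + 70.9×2.44×(T − (-8.44)) = 0
119.28(T − 97.9) + 173(T − (-8.44)) = 0
292.28 T = 10217
T = 10217 / 292.28 = 35 °C

T_f ≈ 35.0 °C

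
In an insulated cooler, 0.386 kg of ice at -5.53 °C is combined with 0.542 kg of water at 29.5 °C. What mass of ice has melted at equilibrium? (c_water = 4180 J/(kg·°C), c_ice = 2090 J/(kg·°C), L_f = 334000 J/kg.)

Water can give up m c ΔT = 0.542·4180·29.5 = 66834 J before reaching 0 °C.
Of that, 0.386·2090·5.53 = 4461.3 J goes to bring the ice to 0 °C, leaving 62373 J.
To melt every bit of ice: 0.386·334000 = 128924 J.
62373 J < 128924 J, so only part of the ice melts and the system sits at 0 °C.
Mass melted = 62373/334000 ≈ 0.1867 kg.

m_melted ≈ 0.187 kg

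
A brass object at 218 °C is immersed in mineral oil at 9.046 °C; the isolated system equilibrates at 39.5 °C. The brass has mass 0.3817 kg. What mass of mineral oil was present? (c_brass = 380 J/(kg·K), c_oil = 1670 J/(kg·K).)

m ≈ 0.509 kg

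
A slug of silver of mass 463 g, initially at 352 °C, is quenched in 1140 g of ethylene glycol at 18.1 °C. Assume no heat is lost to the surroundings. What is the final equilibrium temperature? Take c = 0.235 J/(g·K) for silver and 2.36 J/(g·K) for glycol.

Let T be the final temperature. ΣQ_i = 0:
463*0.235*(T − 352) + 1140*2.36*(T − 18.1) = 0
108.8(T − 352) + 2690.4(T − 18.1) = 0
(108.8 + 2690.4) T = 108.8*352 + 2690.4*18.1
T = 86996/2799.2 ≈ 31.08 °C

T_f ≈ 31.1 °C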